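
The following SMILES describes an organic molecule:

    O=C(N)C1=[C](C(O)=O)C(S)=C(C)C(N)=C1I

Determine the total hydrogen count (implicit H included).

Walk through each heavy atom and fill implicit hydrogens from standard valence (C 4, N 3, O 2, S 2, halogen 1):
  atom 1: O, bond orders sum to 2 (valence 2) → 0 H
  atom 2: C, bond orders sum to 4 (valence 4) → 0 H
  atom 3: N, bond orders sum to 1 (valence 3) → 2 H
  atom 4: C, bond orders sum to 4 (valence 4) → 0 H
  atom 5: C with explicit H count 0
  atom 6: C, bond orders sum to 4 (valence 4) → 0 H
  atom 7: O, bond orders sum to 1 (valence 2) → 1 H
  atom 8: O, bond orders sum to 2 (valence 2) → 0 H
  atom 9: C, bond orders sum to 4 (valence 4) → 0 H
  atom 10: S, bond orders sum to 1 (valence 2) → 1 H
  atom 11: C, bond orders sum to 4 (valence 4) → 0 H
  atom 12: C, bond orders sum to 1 (valence 4) → 3 H
  atom 13: C, bond orders sum to 4 (valence 4) → 0 H
  atom 14: N, bond orders sum to 1 (valence 3) → 2 H
  atom 15: C, bond orders sum to 4 (valence 4) → 0 H
  atom 16: I (halogen, monovalent) → 0 H
Total hydrogens: 9.

9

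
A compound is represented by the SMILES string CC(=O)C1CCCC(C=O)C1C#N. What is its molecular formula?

C10H13NO2

Walk through each heavy atom and fill implicit hydrogens from standard valence (C 4, N 3, O 2, S 2, halogen 1):
  atom 1: C, bond orders sum to 1 (valence 4) → 3 H
  atom 2: C, bond orders sum to 4 (valence 4) → 0 H
  atom 3: O, bond orders sum to 2 (valence 2) → 0 H
  atom 4: C, bond orders sum to 3 (valence 4) → 1 H
  atom 5: C, bond orders sum to 2 (valence 4) → 2 H
  atom 6: C, bond orders sum to 2 (valence 4) → 2 H
  atom 7: C, bond orders sum to 2 (valence 4) → 2 H
  atom 8: C, bond orders sum to 3 (valence 4) → 1 H
  atom 9: C, bond orders sum to 3 (valence 4) → 1 H
  atom 10: O, bond orders sum to 2 (valence 2) → 0 H
  atom 11: C, bond orders sum to 3 (valence 4) → 1 H
  atom 12: C, bond orders sum to 4 (valence 4) → 0 H
  atom 13: N, bond orders sum to 3 (valence 3) → 0 H
Totals → C:10, H:13, N:1, O:2.
In Hill order: C10H13NO2.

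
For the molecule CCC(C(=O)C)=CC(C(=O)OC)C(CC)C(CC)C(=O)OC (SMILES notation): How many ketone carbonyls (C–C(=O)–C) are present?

1

The ketone motif appears at heavy-atom position 4 in the SMILES.
Other groups present: 1 alkene, 2 ester.
Ketone count: 1.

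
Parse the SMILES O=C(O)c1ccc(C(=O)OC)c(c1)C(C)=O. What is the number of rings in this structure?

In SMILES, each pair of matching ring-closure digits denotes one ring-closing bond; the number of such bonds equals the number of independent rings.
Ring-closure bonds here: 1.

1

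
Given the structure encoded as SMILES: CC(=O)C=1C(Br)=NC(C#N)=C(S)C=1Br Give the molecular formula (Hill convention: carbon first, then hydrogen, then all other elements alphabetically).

C8H4Br2N2OS

Walk through each heavy atom and fill implicit hydrogens from standard valence (C 4, N 3, O 2, S 2, halogen 1):
  atom 1: C, bond orders sum to 1 (valence 4) → 3 H
  atom 2: C, bond orders sum to 4 (valence 4) → 0 H
  atom 3: O, bond orders sum to 2 (valence 2) → 0 H
  atom 4: C, bond orders sum to 4 (valence 4) → 0 H
  atom 5: C, bond orders sum to 4 (valence 4) → 0 H
  atom 6: Br (halogen, monovalent) → 0 H
  atom 7: N, bond orders sum to 3 (valence 3) → 0 H
  atom 8: C, bond orders sum to 4 (valence 4) → 0 H
  atom 9: C, bond orders sum to 4 (valence 4) → 0 H
  atom 10: N, bond orders sum to 3 (valence 3) → 0 H
  atom 11: C, bond orders sum to 4 (valence 4) → 0 H
  atom 12: S, bond orders sum to 1 (valence 2) → 1 H
  atom 13: C, bond orders sum to 4 (valence 4) → 0 H
  atom 14: Br (halogen, monovalent) → 0 H
Totals → C:8, H:4, Br:2, N:2, O:1, S:1.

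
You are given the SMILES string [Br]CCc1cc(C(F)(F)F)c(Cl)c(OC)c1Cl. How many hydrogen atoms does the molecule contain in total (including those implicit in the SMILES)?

8

Walk through each heavy atom and fill implicit hydrogens from standard valence (C 4, N 3, O 2, S 2, halogen 1); for lowercase aromatic atoms, an aromatic c carries 1 H when it has two neighbours and 0 H with three, and aromatic n carries 0 H:
  atom 1: Br with explicit H count 0
  atom 2: C, bond orders sum to 2 (valence 4) → 2 H
  atom 3: C, bond orders sum to 2 (valence 4) → 2 H
  atom 4: aromatic c, 3 neighbours → 0 H
  atom 5: aromatic c, 2 neighbours → 1 H
  atom 6: aromatic c, 3 neighbours → 0 H
  atom 7: C, bond orders sum to 4 (valence 4) → 0 H
  atom 8: F (halogen, monovalent) → 0 H
  atom 9: F (halogen, monovalent) → 0 H
  atom 10: F (halogen, monovalent) → 0 H
  atom 11: aromatic c, 3 neighbours → 0 H
  atom 12: Cl (halogen, monovalent) → 0 H
  atom 13: aromatic c, 3 neighbours → 0 H
  atom 14: O, bond orders sum to 2 (valence 2) → 0 H
  atom 15: C, bond orders sum to 1 (valence 4) → 3 H
  atom 16: aromatic c, 3 neighbours → 0 H
  atom 17: Cl (halogen, monovalent) → 0 H
Total hydrogens: 8.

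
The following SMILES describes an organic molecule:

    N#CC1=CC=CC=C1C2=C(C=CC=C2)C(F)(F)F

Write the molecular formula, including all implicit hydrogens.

Walk through each heavy atom and fill implicit hydrogens from standard valence (C 4, N 3, O 2, S 2, halogen 1):
  atom 1: N, bond orders sum to 3 (valence 3) → 0 H
  atom 2: C, bond orders sum to 4 (valence 4) → 0 H
  atom 3: C, bond orders sum to 4 (valence 4) → 0 H
  atom 4: C, bond orders sum to 3 (valence 4) → 1 H
  atom 5: C, bond orders sum to 3 (valence 4) → 1 H
  atom 6: C, bond orders sum to 3 (valence 4) → 1 H
  atom 7: C, bond orders sum to 3 (valence 4) → 1 H
  atom 8: C, bond orders sum to 4 (valence 4) → 0 H
  atom 9: C, bond orders sum to 4 (valence 4) → 0 H
  atom 10: C, bond orders sum to 4 (valence 4) → 0 H
  atom 11: C, bond orders sum to 3 (valence 4) → 1 H
  atom 12: C, bond orders sum to 3 (valence 4) → 1 H
  atom 13: C, bond orders sum to 3 (valence 4) → 1 H
  atom 14: C, bond orders sum to 3 (valence 4) → 1 H
  atom 15: C, bond orders sum to 4 (valence 4) → 0 H
  atom 16: F (halogen, monovalent) → 0 H
  atom 17: F (halogen, monovalent) → 0 H
  atom 18: F (halogen, monovalent) → 0 H
Totals → C:14, H:8, F:3, N:1.
In Hill order: C14H8F3N.

C14H8F3N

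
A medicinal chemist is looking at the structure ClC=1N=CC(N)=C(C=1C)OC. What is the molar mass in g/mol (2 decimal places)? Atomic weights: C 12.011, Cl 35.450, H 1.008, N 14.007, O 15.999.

172.61 g/mol

First, the molecular formula is C7H9ClN2O (counting implicit H from valence).
  C: 7 × 12.011 = 84.077
  Cl: 1 × 35.450 = 35.450
  H: 9 × 1.008 = 9.072
  N: 2 × 14.007 = 28.014
  O: 1 × 15.999 = 15.999
Sum: 7×12.011 + 1×35.450 + 9×1.008 + 2×14.007 + 1×15.999 = 172.612 → 172.61 g/mol.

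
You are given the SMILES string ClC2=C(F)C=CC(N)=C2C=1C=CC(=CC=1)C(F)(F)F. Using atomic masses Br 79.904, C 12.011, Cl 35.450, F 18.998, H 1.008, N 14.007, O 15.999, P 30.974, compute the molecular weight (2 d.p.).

289.66 g/mol

First, the molecular formula is C13H8ClF4N (counting implicit H from valence).
  C: 13 × 12.011 = 156.143
  Cl: 1 × 35.450 = 35.450
  F: 4 × 18.998 = 75.992
  H: 8 × 1.008 = 8.064
  N: 1 × 14.007 = 14.007
Sum: 13×12.011 + 1×35.450 + 4×18.998 + 8×1.008 + 1×14.007 = 289.656 → 289.66 g/mol.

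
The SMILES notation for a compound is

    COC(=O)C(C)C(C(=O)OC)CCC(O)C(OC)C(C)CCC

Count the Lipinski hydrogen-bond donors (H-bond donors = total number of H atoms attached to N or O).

1

Donors: find every N or O and count the H atoms it carries.
  atom 2 (O): bond orders sum to 2 → 0 H
  atom 4 (O): bond orders sum to 2 → 0 H
  atom 9 (O): bond orders sum to 2 → 0 H
  atom 10 (O): bond orders sum to 2 → 0 H
  atom 15 (O): bond orders sum to 1 → 1 H
  atom 17 (O): bond orders sum to 2 → 0 H
Lipinski HBD = 1.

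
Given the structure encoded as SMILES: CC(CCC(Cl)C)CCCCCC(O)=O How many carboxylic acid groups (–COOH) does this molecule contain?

The carboxylic acid motif appears at heavy-atom position 13 in the SMILES.
Carboxylic acid count: 1.

1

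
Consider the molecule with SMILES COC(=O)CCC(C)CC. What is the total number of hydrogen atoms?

16

Walk through each heavy atom and fill implicit hydrogens from standard valence (C 4, N 3, O 2, S 2, halogen 1):
  atom 1: C, bond orders sum to 1 (valence 4) → 3 H
  atom 2: O, bond orders sum to 2 (valence 2) → 0 H
  atom 3: C, bond orders sum to 4 (valence 4) → 0 H
  atom 4: O, bond orders sum to 2 (valence 2) → 0 H
  atom 5: C, bond orders sum to 2 (valence 4) → 2 H
  atom 6: C, bond orders sum to 2 (valence 4) → 2 H
  atom 7: C, bond orders sum to 3 (valence 4) → 1 H
  atom 8: C, bond orders sum to 1 (valence 4) → 3 H
  atom 9: C, bond orders sum to 2 (valence 4) → 2 H
  atom 10: C, bond orders sum to 1 (valence 4) → 3 H
Total hydrogens: 16.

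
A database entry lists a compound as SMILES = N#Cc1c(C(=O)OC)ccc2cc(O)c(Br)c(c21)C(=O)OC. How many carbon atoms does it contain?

Count every carbon token in the SMILES (each C, including those in ring-closure positions and inside branches).
Carbon count: 15.

15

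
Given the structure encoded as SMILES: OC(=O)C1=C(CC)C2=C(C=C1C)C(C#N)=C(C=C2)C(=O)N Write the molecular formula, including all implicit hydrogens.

C16H14N2O3

Walk through each heavy atom and fill implicit hydrogens from standard valence (C 4, N 3, O 2, S 2, halogen 1):
  atom 1: O, bond orders sum to 1 (valence 2) → 1 H
  atom 2: C, bond orders sum to 4 (valence 4) → 0 H
  atom 3: O, bond orders sum to 2 (valence 2) → 0 H
  atom 4: C, bond orders sum to 4 (valence 4) → 0 H
  atom 5: C, bond orders sum to 4 (valence 4) → 0 H
  atom 6: C, bond orders sum to 2 (valence 4) → 2 H
  atom 7: C, bond orders sum to 1 (valence 4) → 3 H
  atom 8: C, bond orders sum to 4 (valence 4) → 0 H
  atom 9: C, bond orders sum to 4 (valence 4) → 0 H
  atom 10: C, bond orders sum to 3 (valence 4) → 1 H
  atom 11: C, bond orders sum to 4 (valence 4) → 0 H
  atom 12: C, bond orders sum to 1 (valence 4) → 3 H
  atom 13: C, bond orders sum to 4 (valence 4) → 0 H
  atom 14: C, bond orders sum to 4 (valence 4) → 0 H
  atom 15: N, bond orders sum to 3 (valence 3) → 0 H
  atom 16: C, bond orders sum to 4 (valence 4) → 0 H
  atom 17: C, bond orders sum to 3 (valence 4) → 1 H
  atom 18: C, bond orders sum to 3 (valence 4) → 1 H
  atom 19: C, bond orders sum to 4 (valence 4) → 0 H
  atom 20: O, bond orders sum to 2 (valence 2) → 0 H
  atom 21: N, bond orders sum to 1 (valence 3) → 2 H
Totals → C:16, H:14, N:2, O:3.
In Hill order: C16H14N2O3.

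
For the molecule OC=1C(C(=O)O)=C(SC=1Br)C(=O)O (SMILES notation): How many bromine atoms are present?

Scan the SMILES for Br atoms (remember two-letter symbols like Cl and Br are single atoms).
Bromine count: 1.

1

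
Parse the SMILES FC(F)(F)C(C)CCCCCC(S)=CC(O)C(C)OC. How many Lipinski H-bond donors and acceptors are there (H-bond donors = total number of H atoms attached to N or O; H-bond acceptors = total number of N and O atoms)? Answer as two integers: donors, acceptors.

1, 2

Donors: find every N or O and count the H atoms it carries.
  atom 16 (O): bond orders sum to 1 → 1 H
  atom 19 (O): bond orders sum to 2 → 0 H
Lipinski HBD = 1.
Acceptors: N atoms = 0, O atoms = 2 → HBA = 2.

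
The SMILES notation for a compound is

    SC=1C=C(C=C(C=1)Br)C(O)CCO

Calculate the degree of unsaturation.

Degree of unsaturation = (number of rings) + (number of π bonds).
Ring closures in the SMILES: 1.
π bonds: 3 double bonds (each 1 DoU) → 3 DoU from unsaturation.
Total DoU = 1 + 3 = 4.

4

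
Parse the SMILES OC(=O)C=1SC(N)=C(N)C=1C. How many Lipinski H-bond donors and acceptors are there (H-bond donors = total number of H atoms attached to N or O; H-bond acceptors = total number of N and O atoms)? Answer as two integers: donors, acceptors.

Donors: find every N or O and count the H atoms it carries.
  atom 1 (O): bond orders sum to 1 → 1 H
  atom 3 (O): bond orders sum to 2 → 0 H
  atom 7 (N): bond orders sum to 1 → 2 H
  atom 9 (N): bond orders sum to 1 → 2 H
Lipinski HBD = 5.
Acceptors: N atoms = 2, O atoms = 2 → HBA = 4.

5, 4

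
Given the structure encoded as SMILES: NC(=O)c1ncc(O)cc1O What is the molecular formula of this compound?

Walk through each heavy atom and fill implicit hydrogens from standard valence (C 4, N 3, O 2, S 2, halogen 1); for lowercase aromatic atoms, an aromatic c carries 1 H when it has two neighbours and 0 H with three, and aromatic n carries 0 H:
  atom 1: N, bond orders sum to 1 (valence 3) → 2 H
  atom 2: C, bond orders sum to 4 (valence 4) → 0 H
  atom 3: O, bond orders sum to 2 (valence 2) → 0 H
  atom 4: aromatic c, 3 neighbours → 0 H
  atom 5: aromatic n, 2 neighbours → 0 H
  atom 6: aromatic c, 2 neighbours → 1 H
  atom 7: aromatic c, 3 neighbours → 0 H
  atom 8: O, bond orders sum to 1 (valence 2) → 1 H
  atom 9: aromatic c, 2 neighbours → 1 H
  atom 10: aromatic c, 3 neighbours → 0 H
  atom 11: O, bond orders sum to 1 (valence 2) → 1 H
Totals → C:6, H:6, N:2, O:3.

C6H6N2O3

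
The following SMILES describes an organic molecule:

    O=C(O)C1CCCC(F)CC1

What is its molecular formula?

Walk through each heavy atom and fill implicit hydrogens from standard valence (C 4, N 3, O 2, S 2, halogen 1):
  atom 1: O, bond orders sum to 2 (valence 2) → 0 H
  atom 2: C, bond orders sum to 4 (valence 4) → 0 H
  atom 3: O, bond orders sum to 1 (valence 2) → 1 H
  atom 4: C, bond orders sum to 3 (valence 4) → 1 H
  atom 5: C, bond orders sum to 2 (valence 4) → 2 H
  atom 6: C, bond orders sum to 2 (valence 4) → 2 H
  atom 7: C, bond orders sum to 2 (valence 4) → 2 H
  atom 8: C, bond orders sum to 3 (valence 4) → 1 H
  atom 9: F (halogen, monovalent) → 0 H
  atom 10: C, bond orders sum to 2 (valence 4) → 2 H
  atom 11: C, bond orders sum to 2 (valence 4) → 2 H
Totals → C:8, H:13, F:1, O:2.
In Hill order: C8H13FO2.

C8H13FO2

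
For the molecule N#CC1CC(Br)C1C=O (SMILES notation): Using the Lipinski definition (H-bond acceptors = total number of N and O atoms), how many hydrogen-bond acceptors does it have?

N atoms: 1; O atoms: 1.
Lipinski HBA = 1 + 1 = 2.

2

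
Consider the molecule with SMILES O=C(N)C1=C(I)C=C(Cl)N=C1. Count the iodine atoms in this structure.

1

Scan the SMILES for I atoms (remember two-letter symbols like Cl and Br are single atoms).
Iodine count: 1.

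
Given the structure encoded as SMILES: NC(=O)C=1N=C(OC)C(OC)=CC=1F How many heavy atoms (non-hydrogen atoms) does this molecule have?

Every atom symbol written in the SMILES (organic subset) is one heavy atom; implicit H are not written.
Heavy atoms by element → C:8, F:1, N:2, O:3.
Total: 14.

14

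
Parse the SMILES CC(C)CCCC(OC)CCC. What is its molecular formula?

Walk through each heavy atom and fill implicit hydrogens from standard valence (C 4, N 3, O 2, S 2, halogen 1):
  atom 1: C, bond orders sum to 1 (valence 4) → 3 H
  atom 2: C, bond orders sum to 3 (valence 4) → 1 H
  atom 3: C, bond orders sum to 1 (valence 4) → 3 H
  atom 4: C, bond orders sum to 2 (valence 4) → 2 H
  atom 5: C, bond orders sum to 2 (valence 4) → 2 H
  atom 6: C, bond orders sum to 2 (valence 4) → 2 H
  atom 7: C, bond orders sum to 3 (valence 4) → 1 H
  atom 8: O, bond orders sum to 2 (valence 2) → 0 H
  atom 9: C, bond orders sum to 1 (valence 4) → 3 H
  atom 10: C, bond orders sum to 2 (valence 4) → 2 H
  atom 11: C, bond orders sum to 2 (valence 4) → 2 H
  atom 12: C, bond orders sum to 1 (valence 4) → 3 H
Totals → C:11, H:24, O:1.
In Hill order: C11H24O.

C11H24O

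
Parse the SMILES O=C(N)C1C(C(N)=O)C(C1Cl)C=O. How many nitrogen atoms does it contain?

2

Scan the SMILES for N atoms (remember two-letter symbols like Cl and Br are single atoms).
Nitrogen count: 2.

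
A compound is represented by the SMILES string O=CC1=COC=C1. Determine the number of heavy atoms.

7

Every atom symbol written in the SMILES (organic subset) is one heavy atom; implicit H are not written.
Heavy atoms by element → C:5, O:2.
Total: 7.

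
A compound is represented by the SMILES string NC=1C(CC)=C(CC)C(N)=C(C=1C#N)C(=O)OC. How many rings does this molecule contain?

In SMILES, each pair of matching ring-closure digits denotes one ring-closing bond; the number of such bonds equals the number of independent rings.
Ring-closure bonds here: 1.

1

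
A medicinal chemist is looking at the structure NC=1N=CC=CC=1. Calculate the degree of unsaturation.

4

Degree of unsaturation = (number of rings) + (number of π bonds).
Ring closures in the SMILES: 1.
π bonds: 3 double bonds (each 1 DoU) → 3 DoU from unsaturation.
Total DoU = 1 + 3 = 4.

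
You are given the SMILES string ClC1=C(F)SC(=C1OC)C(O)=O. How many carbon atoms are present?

6

Count every carbon token in the SMILES (each C, including those in ring-closure positions and inside branches).
Carbon count: 6.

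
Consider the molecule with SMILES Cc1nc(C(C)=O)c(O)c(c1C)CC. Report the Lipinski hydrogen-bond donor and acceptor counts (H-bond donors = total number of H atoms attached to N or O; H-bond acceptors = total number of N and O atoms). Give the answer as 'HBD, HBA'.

Donors: find every N or O and count the H atoms it carries.
  atom 3 (N): bond orders sum to 3 → 0 H
  atom 7 (O): bond orders sum to 2 → 0 H
  atom 9 (O): bond orders sum to 1 → 1 H
Lipinski HBD = 1.
Acceptors: N atoms = 1, O atoms = 2 → HBA = 3.

1, 3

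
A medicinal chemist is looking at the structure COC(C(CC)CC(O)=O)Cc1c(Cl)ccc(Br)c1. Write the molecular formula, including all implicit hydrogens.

Walk through each heavy atom and fill implicit hydrogens from standard valence (C 4, N 3, O 2, S 2, halogen 1); for lowercase aromatic atoms, an aromatic c carries 1 H when it has two neighbours and 0 H with three, and aromatic n carries 0 H:
  atom 1: C, bond orders sum to 1 (valence 4) → 3 H
  atom 2: O, bond orders sum to 2 (valence 2) → 0 H
  atom 3: C, bond orders sum to 3 (valence 4) → 1 H
  atom 4: C, bond orders sum to 3 (valence 4) → 1 H
  atom 5: C, bond orders sum to 2 (valence 4) → 2 H
  atom 6: C, bond orders sum to 1 (valence 4) → 3 H
  atom 7: C, bond orders sum to 2 (valence 4) → 2 H
  atom 8: C, bond orders sum to 4 (valence 4) → 0 H
  atom 9: O, bond orders sum to 1 (valence 2) → 1 H
  atom 10: O, bond orders sum to 2 (valence 2) → 0 H
  atom 11: C, bond orders sum to 2 (valence 4) → 2 H
  atom 12: aromatic c, 3 neighbours → 0 H
  atom 13: aromatic c, 3 neighbours → 0 H
  atom 14: Cl (halogen, monovalent) → 0 H
  atom 15: aromatic c, 2 neighbours → 1 H
  atom 16: aromatic c, 2 neighbours → 1 H
  atom 17: aromatic c, 3 neighbours → 0 H
  atom 18: Br (halogen, monovalent) → 0 H
  atom 19: aromatic c, 2 neighbours → 1 H
Totals → C:14, H:18, Br:1, Cl:1, O:3.

C14H18BrClO3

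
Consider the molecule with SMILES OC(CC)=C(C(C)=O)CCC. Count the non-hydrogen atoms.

Every atom symbol written in the SMILES (organic subset) is one heavy atom; implicit H are not written.
Heavy atoms by element → C:9, O:2.
Total: 11.

11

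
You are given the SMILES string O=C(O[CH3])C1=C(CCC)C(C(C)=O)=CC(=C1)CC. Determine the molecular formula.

Walk through each heavy atom and fill implicit hydrogens from standard valence (C 4, N 3, O 2, S 2, halogen 1):
  atom 1: O, bond orders sum to 2 (valence 2) → 0 H
  atom 2: C, bond orders sum to 4 (valence 4) → 0 H
  atom 3: O, bond orders sum to 2 (valence 2) → 0 H
  atom 4: C with explicit H count 3
  atom 5: C, bond orders sum to 4 (valence 4) → 0 H
  atom 6: C, bond orders sum to 4 (valence 4) → 0 H
  atom 7: C, bond orders sum to 2 (valence 4) → 2 H
  atom 8: C, bond orders sum to 2 (valence 4) → 2 H
  atom 9: C, bond orders sum to 1 (valence 4) → 3 H
  atom 10: C, bond orders sum to 4 (valence 4) → 0 H
  atom 11: C, bond orders sum to 4 (valence 4) → 0 H
  atom 12: C, bond orders sum to 1 (valence 4) → 3 H
  atom 13: O, bond orders sum to 2 (valence 2) → 0 H
  atom 14: C, bond orders sum to 3 (valence 4) → 1 H
  atom 15: C, bond orders sum to 4 (valence 4) → 0 H
  atom 16: C, bond orders sum to 3 (valence 4) → 1 H
  atom 17: C, bond orders sum to 2 (valence 4) → 2 H
  atom 18: C, bond orders sum to 1 (valence 4) → 3 H
Totals → C:15, H:20, O:3.
In Hill order: C15H20O3.

C15H20O3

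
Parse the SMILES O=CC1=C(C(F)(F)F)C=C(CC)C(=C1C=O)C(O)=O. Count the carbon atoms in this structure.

12

Count every carbon token in the SMILES (each C, including those in ring-closure positions and inside branches).
Carbon count: 12.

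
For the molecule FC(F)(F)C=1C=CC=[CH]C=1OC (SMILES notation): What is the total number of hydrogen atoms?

Walk through each heavy atom and fill implicit hydrogens from standard valence (C 4, N 3, O 2, S 2, halogen 1):
  atom 1: F (halogen, monovalent) → 0 H
  atom 2: C, bond orders sum to 4 (valence 4) → 0 H
  atom 3: F (halogen, monovalent) → 0 H
  atom 4: F (halogen, monovalent) → 0 H
  atom 5: C, bond orders sum to 4 (valence 4) → 0 H
  atom 6: C, bond orders sum to 3 (valence 4) → 1 H
  atom 7: C, bond orders sum to 3 (valence 4) → 1 H
  atom 8: C, bond orders sum to 3 (valence 4) → 1 H
  atom 9: C with explicit H count 1
  atom 10: C, bond orders sum to 4 (valence 4) → 0 H
  atom 11: O, bond orders sum to 2 (valence 2) → 0 H
  atom 12: C, bond orders sum to 1 (valence 4) → 3 H
Total hydrogens: 7.

7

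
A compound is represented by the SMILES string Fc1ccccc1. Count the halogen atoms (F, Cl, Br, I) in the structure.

1

Halogen atoms appear at heavy-atom position 1 (1×F).
Halogen count: 1.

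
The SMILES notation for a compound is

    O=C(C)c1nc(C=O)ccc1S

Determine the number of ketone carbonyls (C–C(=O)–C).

1

The ketone motif appears at heavy-atom position 2 in the SMILES.
Other groups present: 1 aldehyde, 1 thiol.
Ketone count: 1.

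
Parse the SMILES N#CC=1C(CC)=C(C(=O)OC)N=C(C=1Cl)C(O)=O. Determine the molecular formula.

C11H9ClN2O4

Walk through each heavy atom and fill implicit hydrogens from standard valence (C 4, N 3, O 2, S 2, halogen 1):
  atom 1: N, bond orders sum to 3 (valence 3) → 0 H
  atom 2: C, bond orders sum to 4 (valence 4) → 0 H
  atom 3: C, bond orders sum to 4 (valence 4) → 0 H
  atom 4: C, bond orders sum to 4 (valence 4) → 0 H
  atom 5: C, bond orders sum to 2 (valence 4) → 2 H
  atom 6: C, bond orders sum to 1 (valence 4) → 3 H
  atom 7: C, bond orders sum to 4 (valence 4) → 0 H
  atom 8: C, bond orders sum to 4 (valence 4) → 0 H
  atom 9: O, bond orders sum to 2 (valence 2) → 0 H
  atom 10: O, bond orders sum to 2 (valence 2) → 0 H
  atom 11: C, bond orders sum to 1 (valence 4) → 3 H
  atom 12: N, bond orders sum to 3 (valence 3) → 0 H
  atom 13: C, bond orders sum to 4 (valence 4) → 0 H
  atom 14: C, bond orders sum to 4 (valence 4) → 0 H
  atom 15: Cl (halogen, monovalent) → 0 H
  atom 16: C, bond orders sum to 4 (valence 4) → 0 H
  atom 17: O, bond orders sum to 1 (valence 2) → 1 H
  atom 18: O, bond orders sum to 2 (valence 2) → 0 H
Totals → C:11, H:9, Cl:1, N:2, O:4.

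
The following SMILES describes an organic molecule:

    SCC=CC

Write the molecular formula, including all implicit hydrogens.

C4H8S

Walk through each heavy atom and fill implicit hydrogens from standard valence (C 4, N 3, O 2, S 2, halogen 1):
  atom 1: S, bond orders sum to 1 (valence 2) → 1 H
  atom 2: C, bond orders sum to 2 (valence 4) → 2 H
  atom 3: C, bond orders sum to 3 (valence 4) → 1 H
  atom 4: C, bond orders sum to 3 (valence 4) → 1 H
  atom 5: C, bond orders sum to 1 (valence 4) → 3 H
Totals → C:4, H:8, S:1.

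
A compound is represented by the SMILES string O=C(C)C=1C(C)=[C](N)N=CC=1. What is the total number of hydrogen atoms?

10

Walk through each heavy atom and fill implicit hydrogens from standard valence (C 4, N 3, O 2, S 2, halogen 1):
  atom 1: O, bond orders sum to 2 (valence 2) → 0 H
  atom 2: C, bond orders sum to 4 (valence 4) → 0 H
  atom 3: C, bond orders sum to 1 (valence 4) → 3 H
  atom 4: C, bond orders sum to 4 (valence 4) → 0 H
  atom 5: C, bond orders sum to 4 (valence 4) → 0 H
  atom 6: C, bond orders sum to 1 (valence 4) → 3 H
  atom 7: C with explicit H count 0
  atom 8: N, bond orders sum to 1 (valence 3) → 2 H
  atom 9: N, bond orders sum to 3 (valence 3) → 0 H
  atom 10: C, bond orders sum to 3 (valence 4) → 1 H
  atom 11: C, bond orders sum to 3 (valence 4) → 1 H
Total hydrogens: 10.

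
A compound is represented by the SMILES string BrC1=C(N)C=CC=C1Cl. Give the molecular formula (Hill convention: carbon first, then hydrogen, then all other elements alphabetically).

C6H5BrClN

Walk through each heavy atom and fill implicit hydrogens from standard valence (C 4, N 3, O 2, S 2, halogen 1):
  atom 1: Br (halogen, monovalent) → 0 H
  atom 2: C, bond orders sum to 4 (valence 4) → 0 H
  atom 3: C, bond orders sum to 4 (valence 4) → 0 H
  atom 4: N, bond orders sum to 1 (valence 3) → 2 H
  atom 5: C, bond orders sum to 3 (valence 4) → 1 H
  atom 6: C, bond orders sum to 3 (valence 4) → 1 H
  atom 7: C, bond orders sum to 3 (valence 4) → 1 H
  atom 8: C, bond orders sum to 4 (valence 4) → 0 H
  atom 9: Cl (halogen, monovalent) → 0 H
Totals → C:6, H:5, Br:1, Cl:1, N:1.
In Hill order: C6H5BrClN.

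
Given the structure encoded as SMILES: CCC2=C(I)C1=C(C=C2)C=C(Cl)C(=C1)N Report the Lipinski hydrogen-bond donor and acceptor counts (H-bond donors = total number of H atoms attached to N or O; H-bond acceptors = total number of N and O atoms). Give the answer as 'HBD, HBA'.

Donors: find every N or O and count the H atoms it carries.
  atom 15 (N): bond orders sum to 1 → 2 H
Lipinski HBD = 2.
Acceptors: N atoms = 1, O atoms = 0 → HBA = 1.

2, 1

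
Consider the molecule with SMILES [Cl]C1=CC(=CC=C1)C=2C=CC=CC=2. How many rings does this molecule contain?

In SMILES, each pair of matching ring-closure digits denotes one ring-closing bond; the number of such bonds equals the number of independent rings.
Ring-closure bonds here: 2.

2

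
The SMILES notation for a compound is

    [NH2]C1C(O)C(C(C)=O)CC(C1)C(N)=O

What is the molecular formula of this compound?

C9H16N2O3

Walk through each heavy atom and fill implicit hydrogens from standard valence (C 4, N 3, O 2, S 2, halogen 1):
  atom 1: N with explicit H count 2
  atom 2: C, bond orders sum to 3 (valence 4) → 1 H
  atom 3: C, bond orders sum to 3 (valence 4) → 1 H
  atom 4: O, bond orders sum to 1 (valence 2) → 1 H
  atom 5: C, bond orders sum to 3 (valence 4) → 1 H
  atom 6: C, bond orders sum to 4 (valence 4) → 0 H
  atom 7: C, bond orders sum to 1 (valence 4) → 3 H
  atom 8: O, bond orders sum to 2 (valence 2) → 0 H
  atom 9: C, bond orders sum to 2 (valence 4) → 2 H
  atom 10: C, bond orders sum to 3 (valence 4) → 1 H
  atom 11: C, bond orders sum to 2 (valence 4) → 2 H
  atom 12: C, bond orders sum to 4 (valence 4) → 0 H
  atom 13: N, bond orders sum to 1 (valence 3) → 2 H
  atom 14: O, bond orders sum to 2 (valence 2) → 0 H
Totals → C:9, H:16, N:2, O:3.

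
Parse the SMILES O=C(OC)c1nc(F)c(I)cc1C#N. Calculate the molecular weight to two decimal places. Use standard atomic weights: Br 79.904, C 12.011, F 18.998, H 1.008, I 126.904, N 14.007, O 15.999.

First, the molecular formula is C8H4FIN2O2 (counting implicit H from valence).
  C: 8 × 12.011 = 96.088
  F: 1 × 18.998 = 18.998
  H: 4 × 1.008 = 4.032
  I: 1 × 126.904 = 126.904
  N: 2 × 14.007 = 28.014
  O: 2 × 15.999 = 31.998
Sum: 8×12.011 + 1×18.998 + 4×1.008 + 1×126.904 + 2×14.007 + 2×15.999 = 306.034 → 306.03 g/mol.

306.03 g/mol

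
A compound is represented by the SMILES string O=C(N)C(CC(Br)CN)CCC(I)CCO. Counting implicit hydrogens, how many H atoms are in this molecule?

20

Walk through each heavy atom and fill implicit hydrogens from standard valence (C 4, N 3, O 2, S 2, halogen 1):
  atom 1: O, bond orders sum to 2 (valence 2) → 0 H
  atom 2: C, bond orders sum to 4 (valence 4) → 0 H
  atom 3: N, bond orders sum to 1 (valence 3) → 2 H
  atom 4: C, bond orders sum to 3 (valence 4) → 1 H
  atom 5: C, bond orders sum to 2 (valence 4) → 2 H
  atom 6: C, bond orders sum to 3 (valence 4) → 1 H
  atom 7: Br (halogen, monovalent) → 0 H
  atom 8: C, bond orders sum to 2 (valence 4) → 2 H
  atom 9: N, bond orders sum to 1 (valence 3) → 2 H
  atom 10: C, bond orders sum to 2 (valence 4) → 2 H
  atom 11: C, bond orders sum to 2 (valence 4) → 2 H
  atom 12: C, bond orders sum to 3 (valence 4) → 1 H
  atom 13: I (halogen, monovalent) → 0 H
  atom 14: C, bond orders sum to 2 (valence 4) → 2 H
  atom 15: C, bond orders sum to 2 (valence 4) → 2 H
  atom 16: O, bond orders sum to 1 (valence 2) → 1 H
Total hydrogens: 20.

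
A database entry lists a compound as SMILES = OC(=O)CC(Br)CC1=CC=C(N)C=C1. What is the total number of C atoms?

Count every carbon token in the SMILES (each C, including those in ring-closure positions and inside branches).
Carbon count: 10.

10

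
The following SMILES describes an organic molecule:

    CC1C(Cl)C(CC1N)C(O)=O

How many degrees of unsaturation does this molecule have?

Degree of unsaturation = (number of rings) + (number of π bonds).
Ring closures in the SMILES: 1.
π bonds: 1 double bond (each 1 DoU) → 1 DoU from unsaturation.
Total DoU = 1 + 1 = 2.

2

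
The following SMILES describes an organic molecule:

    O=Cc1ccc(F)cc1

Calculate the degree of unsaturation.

5

Molecular formula: C7H5FO.
DoU = (2C + 2 + N − H − X) / 2, where X is the halogen count and O/S are ignored.
    = (2·7 + 2 + 0 − 5 − 1) / 2 = 10 / 2 = 5.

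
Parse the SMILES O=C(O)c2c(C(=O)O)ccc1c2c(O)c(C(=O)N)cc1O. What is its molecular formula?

Walk through each heavy atom and fill implicit hydrogens from standard valence (C 4, N 3, O 2, S 2, halogen 1); for lowercase aromatic atoms, an aromatic c carries 1 H when it has two neighbours and 0 H with three, and aromatic n carries 0 H:
  atom 1: O, bond orders sum to 2 (valence 2) → 0 H
  atom 2: C, bond orders sum to 4 (valence 4) → 0 H
  atom 3: O, bond orders sum to 1 (valence 2) → 1 H
  atom 4: aromatic c, 3 neighbours → 0 H
  atom 5: aromatic c, 3 neighbours → 0 H
  atom 6: C, bond orders sum to 4 (valence 4) → 0 H
  atom 7: O, bond orders sum to 2 (valence 2) → 0 H
  atom 8: O, bond orders sum to 1 (valence 2) → 1 H
  atom 9: aromatic c, 2 neighbours → 1 H
  atom 10: aromatic c, 2 neighbours → 1 H
  atom 11: aromatic c, 3 neighbours → 0 H
  atom 12: aromatic c, 3 neighbours → 0 H
  atom 13: aromatic c, 3 neighbours → 0 H
  atom 14: O, bond orders sum to 1 (valence 2) → 1 H
  atom 15: aromatic c, 3 neighbours → 0 H
  atom 16: C, bond orders sum to 4 (valence 4) → 0 H
  atom 17: O, bond orders sum to 2 (valence 2) → 0 H
  atom 18: N, bond orders sum to 1 (valence 3) → 2 H
  atom 19: aromatic c, 2 neighbours → 1 H
  atom 20: aromatic c, 3 neighbours → 0 H
  atom 21: O, bond orders sum to 1 (valence 2) → 1 H
Totals → C:13, H:9, N:1, O:7.

C13H9NO7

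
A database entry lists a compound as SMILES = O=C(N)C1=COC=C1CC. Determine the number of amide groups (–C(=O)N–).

1

The amide motif appears at heavy-atom position 2 in the SMILES.
Amide count: 1.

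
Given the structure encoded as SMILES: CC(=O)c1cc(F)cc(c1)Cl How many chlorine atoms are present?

1

Scan the SMILES for Cl atoms (remember two-letter symbols like Cl and Br are single atoms).
Chlorine count: 1.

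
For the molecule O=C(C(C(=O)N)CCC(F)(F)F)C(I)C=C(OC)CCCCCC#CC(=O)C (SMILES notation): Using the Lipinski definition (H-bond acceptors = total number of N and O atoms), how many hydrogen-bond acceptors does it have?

N atoms: 1; O atoms: 4.
Lipinski HBA = 1 + 4 = 5.

5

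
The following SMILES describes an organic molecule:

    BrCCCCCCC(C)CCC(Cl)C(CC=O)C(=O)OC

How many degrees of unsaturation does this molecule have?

Molecular formula: C16H28BrClO3.
DoU = (2C + 2 + N − H − X) / 2, where X is the halogen count and O/S are ignored.
    = (2·16 + 2 + 0 − 28 − 2) / 2 = 4 / 2 = 2.

2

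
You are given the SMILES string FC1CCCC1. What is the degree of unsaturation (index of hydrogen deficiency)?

Degree of unsaturation = (number of rings) + (number of π bonds).
Ring closures in the SMILES: 1.
π bonds: none → 0 DoU from unsaturation.
Total DoU = 1 + 0 = 1.

1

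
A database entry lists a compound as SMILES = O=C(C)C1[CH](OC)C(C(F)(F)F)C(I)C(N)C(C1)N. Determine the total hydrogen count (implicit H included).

Walk through each heavy atom and fill implicit hydrogens from standard valence (C 4, N 3, O 2, S 2, halogen 1):
  atom 1: O, bond orders sum to 2 (valence 2) → 0 H
  atom 2: C, bond orders sum to 4 (valence 4) → 0 H
  atom 3: C, bond orders sum to 1 (valence 4) → 3 H
  atom 4: C, bond orders sum to 3 (valence 4) → 1 H
  atom 5: C with explicit H count 1
  atom 6: O, bond orders sum to 2 (valence 2) → 0 H
  atom 7: C, bond orders sum to 1 (valence 4) → 3 H
  atom 8: C, bond orders sum to 3 (valence 4) → 1 H
  atom 9: C, bond orders sum to 4 (valence 4) → 0 H
  atom 10: F (halogen, monovalent) → 0 H
  atom 11: F (halogen, monovalent) → 0 H
  atom 12: F (halogen, monovalent) → 0 H
  atom 13: C, bond orders sum to 3 (valence 4) → 1 H
  atom 14: I (halogen, monovalent) → 0 H
  atom 15: C, bond orders sum to 3 (valence 4) → 1 H
  atom 16: N, bond orders sum to 1 (valence 3) → 2 H
  atom 17: C, bond orders sum to 3 (valence 4) → 1 H
  atom 18: C, bond orders sum to 2 (valence 4) → 2 H
  atom 19: N, bond orders sum to 1 (valence 3) → 2 H
Total hydrogens: 18.

18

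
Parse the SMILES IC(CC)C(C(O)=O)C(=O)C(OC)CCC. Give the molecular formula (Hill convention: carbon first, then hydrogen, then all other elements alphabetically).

C11H19IO4

Walk through each heavy atom and fill implicit hydrogens from standard valence (C 4, N 3, O 2, S 2, halogen 1):
  atom 1: I (halogen, monovalent) → 0 H
  atom 2: C, bond orders sum to 3 (valence 4) → 1 H
  atom 3: C, bond orders sum to 2 (valence 4) → 2 H
  atom 4: C, bond orders sum to 1 (valence 4) → 3 H
  atom 5: C, bond orders sum to 3 (valence 4) → 1 H
  atom 6: C, bond orders sum to 4 (valence 4) → 0 H
  atom 7: O, bond orders sum to 1 (valence 2) → 1 H
  atom 8: O, bond orders sum to 2 (valence 2) → 0 H
  atom 9: C, bond orders sum to 4 (valence 4) → 0 H
  atom 10: O, bond orders sum to 2 (valence 2) → 0 H
  atom 11: C, bond orders sum to 3 (valence 4) → 1 H
  atom 12: O, bond orders sum to 2 (valence 2) → 0 H
  atom 13: C, bond orders sum to 1 (valence 4) → 3 H
  atom 14: C, bond orders sum to 2 (valence 4) → 2 H
  atom 15: C, bond orders sum to 2 (valence 4) → 2 H
  atom 16: C, bond orders sum to 1 (valence 4) → 3 H
Totals → C:11, H:19, I:1, O:4.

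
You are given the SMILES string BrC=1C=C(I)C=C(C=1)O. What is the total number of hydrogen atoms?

Walk through each heavy atom and fill implicit hydrogens from standard valence (C 4, N 3, O 2, S 2, halogen 1):
  atom 1: Br (halogen, monovalent) → 0 H
  atom 2: C, bond orders sum to 4 (valence 4) → 0 H
  atom 3: C, bond orders sum to 3 (valence 4) → 1 H
  atom 4: C, bond orders sum to 4 (valence 4) → 0 H
  atom 5: I (halogen, monovalent) → 0 H
  atom 6: C, bond orders sum to 3 (valence 4) → 1 H
  atom 7: C, bond orders sum to 4 (valence 4) → 0 H
  atom 8: C, bond orders sum to 3 (valence 4) → 1 H
  atom 9: O, bond orders sum to 1 (valence 2) → 1 H
Total hydrogens: 4.

4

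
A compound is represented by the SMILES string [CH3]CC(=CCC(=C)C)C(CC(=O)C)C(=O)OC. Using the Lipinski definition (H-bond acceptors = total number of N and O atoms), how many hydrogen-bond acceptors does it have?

N atoms: 0; O atoms: 3.
Lipinski HBA = 0 + 3 = 3.

3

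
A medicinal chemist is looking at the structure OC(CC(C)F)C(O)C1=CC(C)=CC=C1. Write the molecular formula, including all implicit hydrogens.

Walk through each heavy atom and fill implicit hydrogens from standard valence (C 4, N 3, O 2, S 2, halogen 1):
  atom 1: O, bond orders sum to 1 (valence 2) → 1 H
  atom 2: C, bond orders sum to 3 (valence 4) → 1 H
  atom 3: C, bond orders sum to 2 (valence 4) → 2 H
  atom 4: C, bond orders sum to 3 (valence 4) → 1 H
  atom 5: C, bond orders sum to 1 (valence 4) → 3 H
  atom 6: F (halogen, monovalent) → 0 H
  atom 7: C, bond orders sum to 3 (valence 4) → 1 H
  atom 8: O, bond orders sum to 1 (valence 2) → 1 H
  atom 9: C, bond orders sum to 4 (valence 4) → 0 H
  atom 10: C, bond orders sum to 3 (valence 4) → 1 H
  atom 11: C, bond orders sum to 4 (valence 4) → 0 H
  atom 12: C, bond orders sum to 1 (valence 4) → 3 H
  atom 13: C, bond orders sum to 3 (valence 4) → 1 H
  atom 14: C, bond orders sum to 3 (valence 4) → 1 H
  atom 15: C, bond orders sum to 3 (valence 4) → 1 H
Totals → C:12, H:17, F:1, O:2.
In Hill order: C12H17FO2.

C12H17FO2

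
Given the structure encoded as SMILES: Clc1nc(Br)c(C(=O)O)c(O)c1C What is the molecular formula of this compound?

Walk through each heavy atom and fill implicit hydrogens from standard valence (C 4, N 3, O 2, S 2, halogen 1); for lowercase aromatic atoms, an aromatic c carries 1 H when it has two neighbours and 0 H with three, and aromatic n carries 0 H:
  atom 1: Cl (halogen, monovalent) → 0 H
  atom 2: aromatic c, 3 neighbours → 0 H
  atom 3: aromatic n, 2 neighbours → 0 H
  atom 4: aromatic c, 3 neighbours → 0 H
  atom 5: Br (halogen, monovalent) → 0 H
  atom 6: aromatic c, 3 neighbours → 0 H
  atom 7: C, bond orders sum to 4 (valence 4) → 0 H
  atom 8: O, bond orders sum to 2 (valence 2) → 0 H
  atom 9: O, bond orders sum to 1 (valence 2) → 1 H
  atom 10: aromatic c, 3 neighbours → 0 H
  atom 11: O, bond orders sum to 1 (valence 2) → 1 H
  atom 12: aromatic c, 3 neighbours → 0 H
  atom 13: C, bond orders sum to 1 (valence 4) → 3 H
Totals → C:7, H:5, Br:1, Cl:1, N:1, O:3.
In Hill order: C7H5BrClNO3.

C7H5BrClNO3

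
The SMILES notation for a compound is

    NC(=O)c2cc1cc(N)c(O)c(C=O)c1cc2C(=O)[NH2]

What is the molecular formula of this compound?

C13H11N3O4

Walk through each heavy atom and fill implicit hydrogens from standard valence (C 4, N 3, O 2, S 2, halogen 1); for lowercase aromatic atoms, an aromatic c carries 1 H when it has two neighbours and 0 H with three, and aromatic n carries 0 H:
  atom 1: N, bond orders sum to 1 (valence 3) → 2 H
  atom 2: C, bond orders sum to 4 (valence 4) → 0 H
  atom 3: O, bond orders sum to 2 (valence 2) → 0 H
  atom 4: aromatic c, 3 neighbours → 0 H
  atom 5: aromatic c, 2 neighbours → 1 H
  atom 6: aromatic c, 3 neighbours → 0 H
  atom 7: aromatic c, 2 neighbours → 1 H
  atom 8: aromatic c, 3 neighbours → 0 H
  atom 9: N, bond orders sum to 1 (valence 3) → 2 H
  atom 10: aromatic c, 3 neighbours → 0 H
  atom 11: O, bond orders sum to 1 (valence 2) → 1 H
  atom 12: aromatic c, 3 neighbours → 0 H
  atom 13: C, bond orders sum to 3 (valence 4) → 1 H
  atom 14: O, bond orders sum to 2 (valence 2) → 0 H
  atom 15: aromatic c, 3 neighbours → 0 H
  atom 16: aromatic c, 2 neighbours → 1 H
  atom 17: aromatic c, 3 neighbours → 0 H
  atom 18: C, bond orders sum to 4 (valence 4) → 0 H
  atom 19: O, bond orders sum to 2 (valence 2) → 0 H
  atom 20: N with explicit H count 2
Totals → C:13, H:11, N:3, O:4.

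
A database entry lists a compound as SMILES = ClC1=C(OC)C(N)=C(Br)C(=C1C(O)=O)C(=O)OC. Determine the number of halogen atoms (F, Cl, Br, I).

Halogen atoms appear at heavy-atom positions 1, 9 (1×Br, 1×Cl).
Other groups present: 1 carboxylic acid, 1 ester, 1 ether, 1 primary amine.
Halogen count: 2.

2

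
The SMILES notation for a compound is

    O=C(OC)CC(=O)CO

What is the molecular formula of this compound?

C5H8O4

Walk through each heavy atom and fill implicit hydrogens from standard valence (C 4, N 3, O 2, S 2, halogen 1):
  atom 1: O, bond orders sum to 2 (valence 2) → 0 H
  atom 2: C, bond orders sum to 4 (valence 4) → 0 H
  atom 3: O, bond orders sum to 2 (valence 2) → 0 H
  atom 4: C, bond orders sum to 1 (valence 4) → 3 H
  atom 5: C, bond orders sum to 2 (valence 4) → 2 H
  atom 6: C, bond orders sum to 4 (valence 4) → 0 H
  atom 7: O, bond orders sum to 2 (valence 2) → 0 H
  atom 8: C, bond orders sum to 2 (valence 4) → 2 H
  atom 9: O, bond orders sum to 1 (valence 2) → 1 H
Totals → C:5, H:8, O:4.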